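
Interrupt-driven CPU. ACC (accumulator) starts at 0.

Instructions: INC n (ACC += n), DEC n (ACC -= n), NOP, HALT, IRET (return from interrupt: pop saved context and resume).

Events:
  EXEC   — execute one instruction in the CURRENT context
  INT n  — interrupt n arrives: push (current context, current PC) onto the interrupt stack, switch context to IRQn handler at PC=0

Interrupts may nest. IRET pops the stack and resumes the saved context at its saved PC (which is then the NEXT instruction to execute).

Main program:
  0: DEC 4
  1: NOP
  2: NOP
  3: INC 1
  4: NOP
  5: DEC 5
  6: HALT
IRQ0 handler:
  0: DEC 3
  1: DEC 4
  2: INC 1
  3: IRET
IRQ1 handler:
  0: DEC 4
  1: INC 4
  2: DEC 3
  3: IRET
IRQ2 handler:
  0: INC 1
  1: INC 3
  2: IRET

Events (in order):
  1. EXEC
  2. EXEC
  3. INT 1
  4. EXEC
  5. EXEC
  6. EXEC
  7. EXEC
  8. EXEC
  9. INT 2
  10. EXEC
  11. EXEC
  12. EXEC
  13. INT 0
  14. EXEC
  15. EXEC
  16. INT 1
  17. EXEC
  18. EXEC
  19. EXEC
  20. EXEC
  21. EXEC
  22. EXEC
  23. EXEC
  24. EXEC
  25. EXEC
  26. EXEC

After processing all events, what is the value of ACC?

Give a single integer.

Answer: -16

Derivation:
Event 1 (EXEC): [MAIN] PC=0: DEC 4 -> ACC=-4
Event 2 (EXEC): [MAIN] PC=1: NOP
Event 3 (INT 1): INT 1 arrives: push (MAIN, PC=2), enter IRQ1 at PC=0 (depth now 1)
Event 4 (EXEC): [IRQ1] PC=0: DEC 4 -> ACC=-8
Event 5 (EXEC): [IRQ1] PC=1: INC 4 -> ACC=-4
Event 6 (EXEC): [IRQ1] PC=2: DEC 3 -> ACC=-7
Event 7 (EXEC): [IRQ1] PC=3: IRET -> resume MAIN at PC=2 (depth now 0)
Event 8 (EXEC): [MAIN] PC=2: NOP
Event 9 (INT 2): INT 2 arrives: push (MAIN, PC=3), enter IRQ2 at PC=0 (depth now 1)
Event 10 (EXEC): [IRQ2] PC=0: INC 1 -> ACC=-6
Event 11 (EXEC): [IRQ2] PC=1: INC 3 -> ACC=-3
Event 12 (EXEC): [IRQ2] PC=2: IRET -> resume MAIN at PC=3 (depth now 0)
Event 13 (INT 0): INT 0 arrives: push (MAIN, PC=3), enter IRQ0 at PC=0 (depth now 1)
Event 14 (EXEC): [IRQ0] PC=0: DEC 3 -> ACC=-6
Event 15 (EXEC): [IRQ0] PC=1: DEC 4 -> ACC=-10
Event 16 (INT 1): INT 1 arrives: push (IRQ0, PC=2), enter IRQ1 at PC=0 (depth now 2)
Event 17 (EXEC): [IRQ1] PC=0: DEC 4 -> ACC=-14
Event 18 (EXEC): [IRQ1] PC=1: INC 4 -> ACC=-10
Event 19 (EXEC): [IRQ1] PC=2: DEC 3 -> ACC=-13
Event 20 (EXEC): [IRQ1] PC=3: IRET -> resume IRQ0 at PC=2 (depth now 1)
Event 21 (EXEC): [IRQ0] PC=2: INC 1 -> ACC=-12
Event 22 (EXEC): [IRQ0] PC=3: IRET -> resume MAIN at PC=3 (depth now 0)
Event 23 (EXEC): [MAIN] PC=3: INC 1 -> ACC=-11
Event 24 (EXEC): [MAIN] PC=4: NOP
Event 25 (EXEC): [MAIN] PC=5: DEC 5 -> ACC=-16
Event 26 (EXEC): [MAIN] PC=6: HALT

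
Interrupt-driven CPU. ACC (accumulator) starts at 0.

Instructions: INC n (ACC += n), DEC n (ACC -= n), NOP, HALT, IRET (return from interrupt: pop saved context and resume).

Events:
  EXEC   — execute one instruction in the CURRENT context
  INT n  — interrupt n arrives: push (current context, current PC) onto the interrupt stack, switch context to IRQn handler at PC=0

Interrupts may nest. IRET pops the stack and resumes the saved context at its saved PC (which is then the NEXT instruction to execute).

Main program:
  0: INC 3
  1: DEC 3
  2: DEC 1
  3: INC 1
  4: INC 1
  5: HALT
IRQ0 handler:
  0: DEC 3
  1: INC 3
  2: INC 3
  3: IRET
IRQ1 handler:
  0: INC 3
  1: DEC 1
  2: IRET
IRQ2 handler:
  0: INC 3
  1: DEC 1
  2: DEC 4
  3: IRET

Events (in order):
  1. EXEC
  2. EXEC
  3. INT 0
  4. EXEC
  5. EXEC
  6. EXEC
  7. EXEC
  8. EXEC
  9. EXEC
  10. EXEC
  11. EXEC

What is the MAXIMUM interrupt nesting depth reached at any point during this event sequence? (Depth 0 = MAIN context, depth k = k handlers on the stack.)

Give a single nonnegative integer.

Answer: 1

Derivation:
Event 1 (EXEC): [MAIN] PC=0: INC 3 -> ACC=3 [depth=0]
Event 2 (EXEC): [MAIN] PC=1: DEC 3 -> ACC=0 [depth=0]
Event 3 (INT 0): INT 0 arrives: push (MAIN, PC=2), enter IRQ0 at PC=0 (depth now 1) [depth=1]
Event 4 (EXEC): [IRQ0] PC=0: DEC 3 -> ACC=-3 [depth=1]
Event 5 (EXEC): [IRQ0] PC=1: INC 3 -> ACC=0 [depth=1]
Event 6 (EXEC): [IRQ0] PC=2: INC 3 -> ACC=3 [depth=1]
Event 7 (EXEC): [IRQ0] PC=3: IRET -> resume MAIN at PC=2 (depth now 0) [depth=0]
Event 8 (EXEC): [MAIN] PC=2: DEC 1 -> ACC=2 [depth=0]
Event 9 (EXEC): [MAIN] PC=3: INC 1 -> ACC=3 [depth=0]
Event 10 (EXEC): [MAIN] PC=4: INC 1 -> ACC=4 [depth=0]
Event 11 (EXEC): [MAIN] PC=5: HALT [depth=0]
Max depth observed: 1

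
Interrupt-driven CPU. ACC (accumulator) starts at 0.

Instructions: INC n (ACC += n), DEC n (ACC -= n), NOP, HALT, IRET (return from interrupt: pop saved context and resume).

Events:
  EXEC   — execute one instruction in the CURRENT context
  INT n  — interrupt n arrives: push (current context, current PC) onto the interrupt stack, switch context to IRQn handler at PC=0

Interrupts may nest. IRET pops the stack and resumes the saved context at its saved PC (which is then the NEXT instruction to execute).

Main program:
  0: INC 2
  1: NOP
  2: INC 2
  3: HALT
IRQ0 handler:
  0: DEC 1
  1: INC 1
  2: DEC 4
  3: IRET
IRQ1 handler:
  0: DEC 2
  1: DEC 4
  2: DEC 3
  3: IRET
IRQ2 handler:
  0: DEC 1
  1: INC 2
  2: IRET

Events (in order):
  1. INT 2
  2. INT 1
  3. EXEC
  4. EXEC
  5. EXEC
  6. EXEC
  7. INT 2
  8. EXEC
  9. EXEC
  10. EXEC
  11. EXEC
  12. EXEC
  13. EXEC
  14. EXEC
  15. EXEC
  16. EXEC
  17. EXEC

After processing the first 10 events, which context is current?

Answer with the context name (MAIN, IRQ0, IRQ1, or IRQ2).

Event 1 (INT 2): INT 2 arrives: push (MAIN, PC=0), enter IRQ2 at PC=0 (depth now 1)
Event 2 (INT 1): INT 1 arrives: push (IRQ2, PC=0), enter IRQ1 at PC=0 (depth now 2)
Event 3 (EXEC): [IRQ1] PC=0: DEC 2 -> ACC=-2
Event 4 (EXEC): [IRQ1] PC=1: DEC 4 -> ACC=-6
Event 5 (EXEC): [IRQ1] PC=2: DEC 3 -> ACC=-9
Event 6 (EXEC): [IRQ1] PC=3: IRET -> resume IRQ2 at PC=0 (depth now 1)
Event 7 (INT 2): INT 2 arrives: push (IRQ2, PC=0), enter IRQ2 at PC=0 (depth now 2)
Event 8 (EXEC): [IRQ2] PC=0: DEC 1 -> ACC=-10
Event 9 (EXEC): [IRQ2] PC=1: INC 2 -> ACC=-8
Event 10 (EXEC): [IRQ2] PC=2: IRET -> resume IRQ2 at PC=0 (depth now 1)

Answer: IRQ2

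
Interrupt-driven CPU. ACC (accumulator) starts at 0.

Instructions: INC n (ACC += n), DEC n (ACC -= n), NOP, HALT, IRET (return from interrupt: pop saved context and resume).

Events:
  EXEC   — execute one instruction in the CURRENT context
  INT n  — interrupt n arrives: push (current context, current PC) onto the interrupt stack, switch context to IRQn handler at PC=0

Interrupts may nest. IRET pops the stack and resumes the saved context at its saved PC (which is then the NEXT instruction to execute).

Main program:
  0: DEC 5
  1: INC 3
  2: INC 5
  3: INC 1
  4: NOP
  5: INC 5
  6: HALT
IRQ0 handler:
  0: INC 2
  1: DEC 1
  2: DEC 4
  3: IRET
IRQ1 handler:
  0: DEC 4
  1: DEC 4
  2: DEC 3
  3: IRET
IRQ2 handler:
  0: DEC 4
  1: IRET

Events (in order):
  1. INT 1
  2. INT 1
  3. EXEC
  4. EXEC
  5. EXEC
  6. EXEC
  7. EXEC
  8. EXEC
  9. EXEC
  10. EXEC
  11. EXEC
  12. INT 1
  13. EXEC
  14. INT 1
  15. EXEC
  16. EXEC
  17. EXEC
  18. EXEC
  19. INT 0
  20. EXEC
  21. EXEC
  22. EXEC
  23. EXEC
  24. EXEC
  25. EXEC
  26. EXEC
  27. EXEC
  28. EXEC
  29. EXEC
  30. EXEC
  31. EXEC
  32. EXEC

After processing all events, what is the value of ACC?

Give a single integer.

Event 1 (INT 1): INT 1 arrives: push (MAIN, PC=0), enter IRQ1 at PC=0 (depth now 1)
Event 2 (INT 1): INT 1 arrives: push (IRQ1, PC=0), enter IRQ1 at PC=0 (depth now 2)
Event 3 (EXEC): [IRQ1] PC=0: DEC 4 -> ACC=-4
Event 4 (EXEC): [IRQ1] PC=1: DEC 4 -> ACC=-8
Event 5 (EXEC): [IRQ1] PC=2: DEC 3 -> ACC=-11
Event 6 (EXEC): [IRQ1] PC=3: IRET -> resume IRQ1 at PC=0 (depth now 1)
Event 7 (EXEC): [IRQ1] PC=0: DEC 4 -> ACC=-15
Event 8 (EXEC): [IRQ1] PC=1: DEC 4 -> ACC=-19
Event 9 (EXEC): [IRQ1] PC=2: DEC 3 -> ACC=-22
Event 10 (EXEC): [IRQ1] PC=3: IRET -> resume MAIN at PC=0 (depth now 0)
Event 11 (EXEC): [MAIN] PC=0: DEC 5 -> ACC=-27
Event 12 (INT 1): INT 1 arrives: push (MAIN, PC=1), enter IRQ1 at PC=0 (depth now 1)
Event 13 (EXEC): [IRQ1] PC=0: DEC 4 -> ACC=-31
Event 14 (INT 1): INT 1 arrives: push (IRQ1, PC=1), enter IRQ1 at PC=0 (depth now 2)
Event 15 (EXEC): [IRQ1] PC=0: DEC 4 -> ACC=-35
Event 16 (EXEC): [IRQ1] PC=1: DEC 4 -> ACC=-39
Event 17 (EXEC): [IRQ1] PC=2: DEC 3 -> ACC=-42
Event 18 (EXEC): [IRQ1] PC=3: IRET -> resume IRQ1 at PC=1 (depth now 1)
Event 19 (INT 0): INT 0 arrives: push (IRQ1, PC=1), enter IRQ0 at PC=0 (depth now 2)
Event 20 (EXEC): [IRQ0] PC=0: INC 2 -> ACC=-40
Event 21 (EXEC): [IRQ0] PC=1: DEC 1 -> ACC=-41
Event 22 (EXEC): [IRQ0] PC=2: DEC 4 -> ACC=-45
Event 23 (EXEC): [IRQ0] PC=3: IRET -> resume IRQ1 at PC=1 (depth now 1)
Event 24 (EXEC): [IRQ1] PC=1: DEC 4 -> ACC=-49
Event 25 (EXEC): [IRQ1] PC=2: DEC 3 -> ACC=-52
Event 26 (EXEC): [IRQ1] PC=3: IRET -> resume MAIN at PC=1 (depth now 0)
Event 27 (EXEC): [MAIN] PC=1: INC 3 -> ACC=-49
Event 28 (EXEC): [MAIN] PC=2: INC 5 -> ACC=-44
Event 29 (EXEC): [MAIN] PC=3: INC 1 -> ACC=-43
Event 30 (EXEC): [MAIN] PC=4: NOP
Event 31 (EXEC): [MAIN] PC=5: INC 5 -> ACC=-38
Event 32 (EXEC): [MAIN] PC=6: HALT

Answer: -38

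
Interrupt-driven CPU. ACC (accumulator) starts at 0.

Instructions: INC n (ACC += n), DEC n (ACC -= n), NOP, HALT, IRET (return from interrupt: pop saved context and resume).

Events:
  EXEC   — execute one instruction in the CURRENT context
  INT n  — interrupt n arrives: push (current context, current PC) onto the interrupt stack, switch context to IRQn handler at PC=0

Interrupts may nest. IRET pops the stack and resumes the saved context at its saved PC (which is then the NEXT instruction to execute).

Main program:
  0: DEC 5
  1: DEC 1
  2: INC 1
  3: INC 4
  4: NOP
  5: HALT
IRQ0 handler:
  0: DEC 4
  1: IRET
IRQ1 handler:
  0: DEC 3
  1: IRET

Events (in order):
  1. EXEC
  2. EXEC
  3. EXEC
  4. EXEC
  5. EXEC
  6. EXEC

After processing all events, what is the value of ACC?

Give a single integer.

Answer: -1

Derivation:
Event 1 (EXEC): [MAIN] PC=0: DEC 5 -> ACC=-5
Event 2 (EXEC): [MAIN] PC=1: DEC 1 -> ACC=-6
Event 3 (EXEC): [MAIN] PC=2: INC 1 -> ACC=-5
Event 4 (EXEC): [MAIN] PC=3: INC 4 -> ACC=-1
Event 5 (EXEC): [MAIN] PC=4: NOP
Event 6 (EXEC): [MAIN] PC=5: HALT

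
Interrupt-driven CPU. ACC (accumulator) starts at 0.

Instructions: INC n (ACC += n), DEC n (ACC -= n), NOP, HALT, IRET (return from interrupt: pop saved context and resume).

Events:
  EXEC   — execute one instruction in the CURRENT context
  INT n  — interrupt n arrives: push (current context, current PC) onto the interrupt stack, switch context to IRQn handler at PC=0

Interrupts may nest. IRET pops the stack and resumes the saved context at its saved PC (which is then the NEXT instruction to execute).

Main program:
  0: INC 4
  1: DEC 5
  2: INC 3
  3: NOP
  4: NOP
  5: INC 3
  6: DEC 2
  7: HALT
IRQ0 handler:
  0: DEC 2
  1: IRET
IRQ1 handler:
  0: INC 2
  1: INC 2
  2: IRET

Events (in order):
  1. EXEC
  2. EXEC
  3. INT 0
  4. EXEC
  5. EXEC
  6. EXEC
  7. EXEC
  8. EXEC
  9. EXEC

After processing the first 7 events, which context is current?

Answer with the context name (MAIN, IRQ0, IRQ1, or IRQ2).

Event 1 (EXEC): [MAIN] PC=0: INC 4 -> ACC=4
Event 2 (EXEC): [MAIN] PC=1: DEC 5 -> ACC=-1
Event 3 (INT 0): INT 0 arrives: push (MAIN, PC=2), enter IRQ0 at PC=0 (depth now 1)
Event 4 (EXEC): [IRQ0] PC=0: DEC 2 -> ACC=-3
Event 5 (EXEC): [IRQ0] PC=1: IRET -> resume MAIN at PC=2 (depth now 0)
Event 6 (EXEC): [MAIN] PC=2: INC 3 -> ACC=0
Event 7 (EXEC): [MAIN] PC=3: NOP

Answer: MAIN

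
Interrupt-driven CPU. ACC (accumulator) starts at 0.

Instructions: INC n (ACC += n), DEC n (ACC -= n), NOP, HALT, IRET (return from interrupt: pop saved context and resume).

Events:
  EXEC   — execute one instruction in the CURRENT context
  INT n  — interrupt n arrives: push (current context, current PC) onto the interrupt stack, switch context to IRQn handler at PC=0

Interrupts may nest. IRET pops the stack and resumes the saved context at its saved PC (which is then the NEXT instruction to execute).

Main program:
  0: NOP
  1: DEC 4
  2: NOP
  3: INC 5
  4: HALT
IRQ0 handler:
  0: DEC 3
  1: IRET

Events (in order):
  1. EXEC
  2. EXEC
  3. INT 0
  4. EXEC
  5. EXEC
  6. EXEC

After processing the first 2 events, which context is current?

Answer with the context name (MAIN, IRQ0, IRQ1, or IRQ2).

Event 1 (EXEC): [MAIN] PC=0: NOP
Event 2 (EXEC): [MAIN] PC=1: DEC 4 -> ACC=-4

Answer: MAIN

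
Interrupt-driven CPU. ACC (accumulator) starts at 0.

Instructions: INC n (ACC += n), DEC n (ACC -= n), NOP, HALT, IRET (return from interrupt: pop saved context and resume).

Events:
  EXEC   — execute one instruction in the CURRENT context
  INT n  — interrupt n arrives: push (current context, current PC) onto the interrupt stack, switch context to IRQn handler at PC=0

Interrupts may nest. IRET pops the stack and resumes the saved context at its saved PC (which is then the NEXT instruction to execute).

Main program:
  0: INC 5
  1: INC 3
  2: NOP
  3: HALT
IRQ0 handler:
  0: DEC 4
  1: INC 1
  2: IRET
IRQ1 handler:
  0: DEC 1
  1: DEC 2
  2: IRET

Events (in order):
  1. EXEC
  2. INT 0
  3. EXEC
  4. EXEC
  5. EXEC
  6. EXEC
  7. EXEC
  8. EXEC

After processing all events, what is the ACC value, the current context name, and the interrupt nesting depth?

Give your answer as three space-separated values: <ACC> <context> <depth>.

Answer: 5 MAIN 0

Derivation:
Event 1 (EXEC): [MAIN] PC=0: INC 5 -> ACC=5
Event 2 (INT 0): INT 0 arrives: push (MAIN, PC=1), enter IRQ0 at PC=0 (depth now 1)
Event 3 (EXEC): [IRQ0] PC=0: DEC 4 -> ACC=1
Event 4 (EXEC): [IRQ0] PC=1: INC 1 -> ACC=2
Event 5 (EXEC): [IRQ0] PC=2: IRET -> resume MAIN at PC=1 (depth now 0)
Event 6 (EXEC): [MAIN] PC=1: INC 3 -> ACC=5
Event 7 (EXEC): [MAIN] PC=2: NOP
Event 8 (EXEC): [MAIN] PC=3: HALT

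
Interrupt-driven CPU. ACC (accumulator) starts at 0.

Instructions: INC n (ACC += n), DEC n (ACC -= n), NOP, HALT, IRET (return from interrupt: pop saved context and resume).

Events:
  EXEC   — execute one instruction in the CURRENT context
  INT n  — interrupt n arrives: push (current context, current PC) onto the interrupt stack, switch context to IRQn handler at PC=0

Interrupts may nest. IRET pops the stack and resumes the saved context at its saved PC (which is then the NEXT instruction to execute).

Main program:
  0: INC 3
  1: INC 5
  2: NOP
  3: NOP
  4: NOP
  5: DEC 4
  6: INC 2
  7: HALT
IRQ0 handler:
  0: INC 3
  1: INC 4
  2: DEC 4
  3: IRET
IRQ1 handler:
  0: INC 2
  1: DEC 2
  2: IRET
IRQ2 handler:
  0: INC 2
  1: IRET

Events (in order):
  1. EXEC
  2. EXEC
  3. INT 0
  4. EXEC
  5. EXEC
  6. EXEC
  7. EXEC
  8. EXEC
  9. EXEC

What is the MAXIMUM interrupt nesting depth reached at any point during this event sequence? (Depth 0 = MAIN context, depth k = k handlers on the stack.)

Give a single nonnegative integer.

Answer: 1

Derivation:
Event 1 (EXEC): [MAIN] PC=0: INC 3 -> ACC=3 [depth=0]
Event 2 (EXEC): [MAIN] PC=1: INC 5 -> ACC=8 [depth=0]
Event 3 (INT 0): INT 0 arrives: push (MAIN, PC=2), enter IRQ0 at PC=0 (depth now 1) [depth=1]
Event 4 (EXEC): [IRQ0] PC=0: INC 3 -> ACC=11 [depth=1]
Event 5 (EXEC): [IRQ0] PC=1: INC 4 -> ACC=15 [depth=1]
Event 6 (EXEC): [IRQ0] PC=2: DEC 4 -> ACC=11 [depth=1]
Event 7 (EXEC): [IRQ0] PC=3: IRET -> resume MAIN at PC=2 (depth now 0) [depth=0]
Event 8 (EXEC): [MAIN] PC=2: NOP [depth=0]
Event 9 (EXEC): [MAIN] PC=3: NOP [depth=0]
Max depth observed: 1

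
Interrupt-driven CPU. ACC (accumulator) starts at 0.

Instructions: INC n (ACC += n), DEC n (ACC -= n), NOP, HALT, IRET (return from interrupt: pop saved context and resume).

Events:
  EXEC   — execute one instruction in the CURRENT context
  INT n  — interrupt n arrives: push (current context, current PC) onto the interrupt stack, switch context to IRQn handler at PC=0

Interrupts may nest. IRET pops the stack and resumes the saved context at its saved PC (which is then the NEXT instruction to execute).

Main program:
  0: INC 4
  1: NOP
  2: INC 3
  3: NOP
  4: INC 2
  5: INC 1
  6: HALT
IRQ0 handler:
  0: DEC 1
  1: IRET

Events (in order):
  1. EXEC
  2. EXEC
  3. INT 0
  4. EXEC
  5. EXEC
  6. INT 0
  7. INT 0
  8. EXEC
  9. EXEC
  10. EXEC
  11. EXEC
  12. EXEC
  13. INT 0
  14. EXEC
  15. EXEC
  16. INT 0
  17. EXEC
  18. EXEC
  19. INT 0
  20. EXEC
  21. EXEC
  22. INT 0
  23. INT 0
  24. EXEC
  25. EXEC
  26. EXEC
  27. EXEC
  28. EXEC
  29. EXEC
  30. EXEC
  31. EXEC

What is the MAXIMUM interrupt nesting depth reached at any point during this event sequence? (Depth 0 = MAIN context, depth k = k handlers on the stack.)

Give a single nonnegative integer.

Answer: 2

Derivation:
Event 1 (EXEC): [MAIN] PC=0: INC 4 -> ACC=4 [depth=0]
Event 2 (EXEC): [MAIN] PC=1: NOP [depth=0]
Event 3 (INT 0): INT 0 arrives: push (MAIN, PC=2), enter IRQ0 at PC=0 (depth now 1) [depth=1]
Event 4 (EXEC): [IRQ0] PC=0: DEC 1 -> ACC=3 [depth=1]
Event 5 (EXEC): [IRQ0] PC=1: IRET -> resume MAIN at PC=2 (depth now 0) [depth=0]
Event 6 (INT 0): INT 0 arrives: push (MAIN, PC=2), enter IRQ0 at PC=0 (depth now 1) [depth=1]
Event 7 (INT 0): INT 0 arrives: push (IRQ0, PC=0), enter IRQ0 at PC=0 (depth now 2) [depth=2]
Event 8 (EXEC): [IRQ0] PC=0: DEC 1 -> ACC=2 [depth=2]
Event 9 (EXEC): [IRQ0] PC=1: IRET -> resume IRQ0 at PC=0 (depth now 1) [depth=1]
Event 10 (EXEC): [IRQ0] PC=0: DEC 1 -> ACC=1 [depth=1]
Event 11 (EXEC): [IRQ0] PC=1: IRET -> resume MAIN at PC=2 (depth now 0) [depth=0]
Event 12 (EXEC): [MAIN] PC=2: INC 3 -> ACC=4 [depth=0]
Event 13 (INT 0): INT 0 arrives: push (MAIN, PC=3), enter IRQ0 at PC=0 (depth now 1) [depth=1]
Event 14 (EXEC): [IRQ0] PC=0: DEC 1 -> ACC=3 [depth=1]
Event 15 (EXEC): [IRQ0] PC=1: IRET -> resume MAIN at PC=3 (depth now 0) [depth=0]
Event 16 (INT 0): INT 0 arrives: push (MAIN, PC=3), enter IRQ0 at PC=0 (depth now 1) [depth=1]
Event 17 (EXEC): [IRQ0] PC=0: DEC 1 -> ACC=2 [depth=1]
Event 18 (EXEC): [IRQ0] PC=1: IRET -> resume MAIN at PC=3 (depth now 0) [depth=0]
Event 19 (INT 0): INT 0 arrives: push (MAIN, PC=3), enter IRQ0 at PC=0 (depth now 1) [depth=1]
Event 20 (EXEC): [IRQ0] PC=0: DEC 1 -> ACC=1 [depth=1]
Event 21 (EXEC): [IRQ0] PC=1: IRET -> resume MAIN at PC=3 (depth now 0) [depth=0]
Event 22 (INT 0): INT 0 arrives: push (MAIN, PC=3), enter IRQ0 at PC=0 (depth now 1) [depth=1]
Event 23 (INT 0): INT 0 arrives: push (IRQ0, PC=0), enter IRQ0 at PC=0 (depth now 2) [depth=2]
Event 24 (EXEC): [IRQ0] PC=0: DEC 1 -> ACC=0 [depth=2]
Event 25 (EXEC): [IRQ0] PC=1: IRET -> resume IRQ0 at PC=0 (depth now 1) [depth=1]
Event 26 (EXEC): [IRQ0] PC=0: DEC 1 -> ACC=-1 [depth=1]
Event 27 (EXEC): [IRQ0] PC=1: IRET -> resume MAIN at PC=3 (depth now 0) [depth=0]
Event 28 (EXEC): [MAIN] PC=3: NOP [depth=0]
Event 29 (EXEC): [MAIN] PC=4: INC 2 -> ACC=1 [depth=0]
Event 30 (EXEC): [MAIN] PC=5: INC 1 -> ACC=2 [depth=0]
Event 31 (EXEC): [MAIN] PC=6: HALT [depth=0]
Max depth observed: 2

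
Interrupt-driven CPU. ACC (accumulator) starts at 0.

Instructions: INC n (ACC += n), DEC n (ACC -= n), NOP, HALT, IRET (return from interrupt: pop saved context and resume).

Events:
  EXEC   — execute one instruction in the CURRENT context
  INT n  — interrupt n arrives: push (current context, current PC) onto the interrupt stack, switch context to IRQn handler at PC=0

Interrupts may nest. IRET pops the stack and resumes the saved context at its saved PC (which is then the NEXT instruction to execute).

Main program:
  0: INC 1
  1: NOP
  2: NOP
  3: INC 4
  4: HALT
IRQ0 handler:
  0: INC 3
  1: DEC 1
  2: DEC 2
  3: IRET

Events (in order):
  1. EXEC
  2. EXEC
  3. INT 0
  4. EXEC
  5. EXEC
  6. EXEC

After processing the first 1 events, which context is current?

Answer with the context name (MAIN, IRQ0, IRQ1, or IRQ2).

Event 1 (EXEC): [MAIN] PC=0: INC 1 -> ACC=1

Answer: MAIN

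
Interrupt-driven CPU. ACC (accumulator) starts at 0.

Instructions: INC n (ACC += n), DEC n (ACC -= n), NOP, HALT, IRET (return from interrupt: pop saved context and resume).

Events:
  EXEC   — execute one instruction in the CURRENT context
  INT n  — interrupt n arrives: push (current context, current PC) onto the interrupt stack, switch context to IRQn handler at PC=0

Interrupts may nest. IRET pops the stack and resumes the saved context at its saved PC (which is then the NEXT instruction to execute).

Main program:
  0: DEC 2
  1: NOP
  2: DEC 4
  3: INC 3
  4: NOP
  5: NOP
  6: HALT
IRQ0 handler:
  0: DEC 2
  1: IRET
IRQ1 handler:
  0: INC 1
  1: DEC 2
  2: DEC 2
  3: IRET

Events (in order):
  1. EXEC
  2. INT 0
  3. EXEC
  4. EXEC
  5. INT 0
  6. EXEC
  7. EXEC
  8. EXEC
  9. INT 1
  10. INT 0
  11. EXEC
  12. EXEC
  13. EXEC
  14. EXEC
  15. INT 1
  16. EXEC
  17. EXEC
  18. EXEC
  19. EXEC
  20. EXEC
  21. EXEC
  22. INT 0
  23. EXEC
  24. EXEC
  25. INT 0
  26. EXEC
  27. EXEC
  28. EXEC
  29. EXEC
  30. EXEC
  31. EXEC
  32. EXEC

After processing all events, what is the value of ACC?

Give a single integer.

Answer: -19

Derivation:
Event 1 (EXEC): [MAIN] PC=0: DEC 2 -> ACC=-2
Event 2 (INT 0): INT 0 arrives: push (MAIN, PC=1), enter IRQ0 at PC=0 (depth now 1)
Event 3 (EXEC): [IRQ0] PC=0: DEC 2 -> ACC=-4
Event 4 (EXEC): [IRQ0] PC=1: IRET -> resume MAIN at PC=1 (depth now 0)
Event 5 (INT 0): INT 0 arrives: push (MAIN, PC=1), enter IRQ0 at PC=0 (depth now 1)
Event 6 (EXEC): [IRQ0] PC=0: DEC 2 -> ACC=-6
Event 7 (EXEC): [IRQ0] PC=1: IRET -> resume MAIN at PC=1 (depth now 0)
Event 8 (EXEC): [MAIN] PC=1: NOP
Event 9 (INT 1): INT 1 arrives: push (MAIN, PC=2), enter IRQ1 at PC=0 (depth now 1)
Event 10 (INT 0): INT 0 arrives: push (IRQ1, PC=0), enter IRQ0 at PC=0 (depth now 2)
Event 11 (EXEC): [IRQ0] PC=0: DEC 2 -> ACC=-8
Event 12 (EXEC): [IRQ0] PC=1: IRET -> resume IRQ1 at PC=0 (depth now 1)
Event 13 (EXEC): [IRQ1] PC=0: INC 1 -> ACC=-7
Event 14 (EXEC): [IRQ1] PC=1: DEC 2 -> ACC=-9
Event 15 (INT 1): INT 1 arrives: push (IRQ1, PC=2), enter IRQ1 at PC=0 (depth now 2)
Event 16 (EXEC): [IRQ1] PC=0: INC 1 -> ACC=-8
Event 17 (EXEC): [IRQ1] PC=1: DEC 2 -> ACC=-10
Event 18 (EXEC): [IRQ1] PC=2: DEC 2 -> ACC=-12
Event 19 (EXEC): [IRQ1] PC=3: IRET -> resume IRQ1 at PC=2 (depth now 1)
Event 20 (EXEC): [IRQ1] PC=2: DEC 2 -> ACC=-14
Event 21 (EXEC): [IRQ1] PC=3: IRET -> resume MAIN at PC=2 (depth now 0)
Event 22 (INT 0): INT 0 arrives: push (MAIN, PC=2), enter IRQ0 at PC=0 (depth now 1)
Event 23 (EXEC): [IRQ0] PC=0: DEC 2 -> ACC=-16
Event 24 (EXEC): [IRQ0] PC=1: IRET -> resume MAIN at PC=2 (depth now 0)
Event 25 (INT 0): INT 0 arrives: push (MAIN, PC=2), enter IRQ0 at PC=0 (depth now 1)
Event 26 (EXEC): [IRQ0] PC=0: DEC 2 -> ACC=-18
Event 27 (EXEC): [IRQ0] PC=1: IRET -> resume MAIN at PC=2 (depth now 0)
Event 28 (EXEC): [MAIN] PC=2: DEC 4 -> ACC=-22
Event 29 (EXEC): [MAIN] PC=3: INC 3 -> ACC=-19
Event 30 (EXEC): [MAIN] PC=4: NOP
Event 31 (EXEC): [MAIN] PC=5: NOP
Event 32 (EXEC): [MAIN] PC=6: HALT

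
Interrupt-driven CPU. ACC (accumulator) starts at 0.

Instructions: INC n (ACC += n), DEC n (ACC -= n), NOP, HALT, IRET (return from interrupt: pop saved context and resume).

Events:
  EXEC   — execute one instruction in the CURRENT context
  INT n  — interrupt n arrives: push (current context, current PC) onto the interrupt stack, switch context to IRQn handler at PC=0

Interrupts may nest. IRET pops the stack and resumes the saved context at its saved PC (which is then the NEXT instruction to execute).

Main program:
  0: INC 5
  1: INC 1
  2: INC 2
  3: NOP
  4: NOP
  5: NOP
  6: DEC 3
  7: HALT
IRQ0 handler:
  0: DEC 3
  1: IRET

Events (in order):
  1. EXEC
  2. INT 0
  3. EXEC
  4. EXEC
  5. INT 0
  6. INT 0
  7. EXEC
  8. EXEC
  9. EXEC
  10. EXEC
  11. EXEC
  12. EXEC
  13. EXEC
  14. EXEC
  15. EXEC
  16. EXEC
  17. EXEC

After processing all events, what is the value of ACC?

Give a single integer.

Event 1 (EXEC): [MAIN] PC=0: INC 5 -> ACC=5
Event 2 (INT 0): INT 0 arrives: push (MAIN, PC=1), enter IRQ0 at PC=0 (depth now 1)
Event 3 (EXEC): [IRQ0] PC=0: DEC 3 -> ACC=2
Event 4 (EXEC): [IRQ0] PC=1: IRET -> resume MAIN at PC=1 (depth now 0)
Event 5 (INT 0): INT 0 arrives: push (MAIN, PC=1), enter IRQ0 at PC=0 (depth now 1)
Event 6 (INT 0): INT 0 arrives: push (IRQ0, PC=0), enter IRQ0 at PC=0 (depth now 2)
Event 7 (EXEC): [IRQ0] PC=0: DEC 3 -> ACC=-1
Event 8 (EXEC): [IRQ0] PC=1: IRET -> resume IRQ0 at PC=0 (depth now 1)
Event 9 (EXEC): [IRQ0] PC=0: DEC 3 -> ACC=-4
Event 10 (EXEC): [IRQ0] PC=1: IRET -> resume MAIN at PC=1 (depth now 0)
Event 11 (EXEC): [MAIN] PC=1: INC 1 -> ACC=-3
Event 12 (EXEC): [MAIN] PC=2: INC 2 -> ACC=-1
Event 13 (EXEC): [MAIN] PC=3: NOP
Event 14 (EXEC): [MAIN] PC=4: NOP
Event 15 (EXEC): [MAIN] PC=5: NOP
Event 16 (EXEC): [MAIN] PC=6: DEC 3 -> ACC=-4
Event 17 (EXEC): [MAIN] PC=7: HALT

Answer: -4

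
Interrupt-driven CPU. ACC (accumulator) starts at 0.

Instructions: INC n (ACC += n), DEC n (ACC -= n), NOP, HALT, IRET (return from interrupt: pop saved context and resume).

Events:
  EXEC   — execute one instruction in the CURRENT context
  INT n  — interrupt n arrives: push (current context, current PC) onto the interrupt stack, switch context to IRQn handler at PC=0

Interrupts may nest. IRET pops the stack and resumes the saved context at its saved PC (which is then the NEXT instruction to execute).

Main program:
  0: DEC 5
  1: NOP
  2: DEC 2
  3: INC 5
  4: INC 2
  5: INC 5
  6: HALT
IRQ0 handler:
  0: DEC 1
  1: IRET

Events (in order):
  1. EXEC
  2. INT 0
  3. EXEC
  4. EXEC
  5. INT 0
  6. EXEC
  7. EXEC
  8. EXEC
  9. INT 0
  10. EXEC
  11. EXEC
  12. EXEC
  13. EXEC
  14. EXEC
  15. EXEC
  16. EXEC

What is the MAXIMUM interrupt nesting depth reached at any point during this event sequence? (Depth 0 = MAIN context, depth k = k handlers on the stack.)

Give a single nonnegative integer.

Event 1 (EXEC): [MAIN] PC=0: DEC 5 -> ACC=-5 [depth=0]
Event 2 (INT 0): INT 0 arrives: push (MAIN, PC=1), enter IRQ0 at PC=0 (depth now 1) [depth=1]
Event 3 (EXEC): [IRQ0] PC=0: DEC 1 -> ACC=-6 [depth=1]
Event 4 (EXEC): [IRQ0] PC=1: IRET -> resume MAIN at PC=1 (depth now 0) [depth=0]
Event 5 (INT 0): INT 0 arrives: push (MAIN, PC=1), enter IRQ0 at PC=0 (depth now 1) [depth=1]
Event 6 (EXEC): [IRQ0] PC=0: DEC 1 -> ACC=-7 [depth=1]
Event 7 (EXEC): [IRQ0] PC=1: IRET -> resume MAIN at PC=1 (depth now 0) [depth=0]
Event 8 (EXEC): [MAIN] PC=1: NOP [depth=0]
Event 9 (INT 0): INT 0 arrives: push (MAIN, PC=2), enter IRQ0 at PC=0 (depth now 1) [depth=1]
Event 10 (EXEC): [IRQ0] PC=0: DEC 1 -> ACC=-8 [depth=1]
Event 11 (EXEC): [IRQ0] PC=1: IRET -> resume MAIN at PC=2 (depth now 0) [depth=0]
Event 12 (EXEC): [MAIN] PC=2: DEC 2 -> ACC=-10 [depth=0]
Event 13 (EXEC): [MAIN] PC=3: INC 5 -> ACC=-5 [depth=0]
Event 14 (EXEC): [MAIN] PC=4: INC 2 -> ACC=-3 [depth=0]
Event 15 (EXEC): [MAIN] PC=5: INC 5 -> ACC=2 [depth=0]
Event 16 (EXEC): [MAIN] PC=6: HALT [depth=0]
Max depth observed: 1

Answer: 1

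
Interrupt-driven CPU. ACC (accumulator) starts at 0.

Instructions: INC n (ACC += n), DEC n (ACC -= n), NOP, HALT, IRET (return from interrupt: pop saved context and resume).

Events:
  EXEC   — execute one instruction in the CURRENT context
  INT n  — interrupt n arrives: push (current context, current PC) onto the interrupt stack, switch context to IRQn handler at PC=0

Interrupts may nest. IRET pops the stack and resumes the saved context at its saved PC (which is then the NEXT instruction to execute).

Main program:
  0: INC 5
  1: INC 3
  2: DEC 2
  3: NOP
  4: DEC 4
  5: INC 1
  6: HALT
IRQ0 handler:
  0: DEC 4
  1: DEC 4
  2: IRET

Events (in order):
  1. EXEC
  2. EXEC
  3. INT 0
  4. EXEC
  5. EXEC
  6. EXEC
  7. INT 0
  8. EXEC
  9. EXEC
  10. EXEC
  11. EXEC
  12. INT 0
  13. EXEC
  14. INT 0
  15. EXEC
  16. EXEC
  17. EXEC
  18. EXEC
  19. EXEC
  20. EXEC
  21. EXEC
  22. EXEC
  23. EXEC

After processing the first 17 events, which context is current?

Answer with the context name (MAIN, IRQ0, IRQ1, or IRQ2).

Answer: IRQ0

Derivation:
Event 1 (EXEC): [MAIN] PC=0: INC 5 -> ACC=5
Event 2 (EXEC): [MAIN] PC=1: INC 3 -> ACC=8
Event 3 (INT 0): INT 0 arrives: push (MAIN, PC=2), enter IRQ0 at PC=0 (depth now 1)
Event 4 (EXEC): [IRQ0] PC=0: DEC 4 -> ACC=4
Event 5 (EXEC): [IRQ0] PC=1: DEC 4 -> ACC=0
Event 6 (EXEC): [IRQ0] PC=2: IRET -> resume MAIN at PC=2 (depth now 0)
Event 7 (INT 0): INT 0 arrives: push (MAIN, PC=2), enter IRQ0 at PC=0 (depth now 1)
Event 8 (EXEC): [IRQ0] PC=0: DEC 4 -> ACC=-4
Event 9 (EXEC): [IRQ0] PC=1: DEC 4 -> ACC=-8
Event 10 (EXEC): [IRQ0] PC=2: IRET -> resume MAIN at PC=2 (depth now 0)
Event 11 (EXEC): [MAIN] PC=2: DEC 2 -> ACC=-10
Event 12 (INT 0): INT 0 arrives: push (MAIN, PC=3), enter IRQ0 at PC=0 (depth now 1)
Event 13 (EXEC): [IRQ0] PC=0: DEC 4 -> ACC=-14
Event 14 (INT 0): INT 0 arrives: push (IRQ0, PC=1), enter IRQ0 at PC=0 (depth now 2)
Event 15 (EXEC): [IRQ0] PC=0: DEC 4 -> ACC=-18
Event 16 (EXEC): [IRQ0] PC=1: DEC 4 -> ACC=-22
Event 17 (EXEC): [IRQ0] PC=2: IRET -> resume IRQ0 at PC=1 (depth now 1)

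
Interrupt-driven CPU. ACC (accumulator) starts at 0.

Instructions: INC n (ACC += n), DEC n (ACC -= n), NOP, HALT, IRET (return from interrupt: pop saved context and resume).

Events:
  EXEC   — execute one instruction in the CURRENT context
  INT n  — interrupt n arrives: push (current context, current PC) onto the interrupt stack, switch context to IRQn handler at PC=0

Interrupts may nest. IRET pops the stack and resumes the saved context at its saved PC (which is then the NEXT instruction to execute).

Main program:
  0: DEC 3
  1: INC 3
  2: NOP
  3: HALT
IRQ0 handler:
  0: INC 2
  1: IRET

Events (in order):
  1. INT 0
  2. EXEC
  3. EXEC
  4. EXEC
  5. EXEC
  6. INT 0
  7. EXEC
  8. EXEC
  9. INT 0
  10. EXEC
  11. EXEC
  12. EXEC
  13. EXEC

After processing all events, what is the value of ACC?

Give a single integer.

Event 1 (INT 0): INT 0 arrives: push (MAIN, PC=0), enter IRQ0 at PC=0 (depth now 1)
Event 2 (EXEC): [IRQ0] PC=0: INC 2 -> ACC=2
Event 3 (EXEC): [IRQ0] PC=1: IRET -> resume MAIN at PC=0 (depth now 0)
Event 4 (EXEC): [MAIN] PC=0: DEC 3 -> ACC=-1
Event 5 (EXEC): [MAIN] PC=1: INC 3 -> ACC=2
Event 6 (INT 0): INT 0 arrives: push (MAIN, PC=2), enter IRQ0 at PC=0 (depth now 1)
Event 7 (EXEC): [IRQ0] PC=0: INC 2 -> ACC=4
Event 8 (EXEC): [IRQ0] PC=1: IRET -> resume MAIN at PC=2 (depth now 0)
Event 9 (INT 0): INT 0 arrives: push (MAIN, PC=2), enter IRQ0 at PC=0 (depth now 1)
Event 10 (EXEC): [IRQ0] PC=0: INC 2 -> ACC=6
Event 11 (EXEC): [IRQ0] PC=1: IRET -> resume MAIN at PC=2 (depth now 0)
Event 12 (EXEC): [MAIN] PC=2: NOP
Event 13 (EXEC): [MAIN] PC=3: HALT

Answer: 6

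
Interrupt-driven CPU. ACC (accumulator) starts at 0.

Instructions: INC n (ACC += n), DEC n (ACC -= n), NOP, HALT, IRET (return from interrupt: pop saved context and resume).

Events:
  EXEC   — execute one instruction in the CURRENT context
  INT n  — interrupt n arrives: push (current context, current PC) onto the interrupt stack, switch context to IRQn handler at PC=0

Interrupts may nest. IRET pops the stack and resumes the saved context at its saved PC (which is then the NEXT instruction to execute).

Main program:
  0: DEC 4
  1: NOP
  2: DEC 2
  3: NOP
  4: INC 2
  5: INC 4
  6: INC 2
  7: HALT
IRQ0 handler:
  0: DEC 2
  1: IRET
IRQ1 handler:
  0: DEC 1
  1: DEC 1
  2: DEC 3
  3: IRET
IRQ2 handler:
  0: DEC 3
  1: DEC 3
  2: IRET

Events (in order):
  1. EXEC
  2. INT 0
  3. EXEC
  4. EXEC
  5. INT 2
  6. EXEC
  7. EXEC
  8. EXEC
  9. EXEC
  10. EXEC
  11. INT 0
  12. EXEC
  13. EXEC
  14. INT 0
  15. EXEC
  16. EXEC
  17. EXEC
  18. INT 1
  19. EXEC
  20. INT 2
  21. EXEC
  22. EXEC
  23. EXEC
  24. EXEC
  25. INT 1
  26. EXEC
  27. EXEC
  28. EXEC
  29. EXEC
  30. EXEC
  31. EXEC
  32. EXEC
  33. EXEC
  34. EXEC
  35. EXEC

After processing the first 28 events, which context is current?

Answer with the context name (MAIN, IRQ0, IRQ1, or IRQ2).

Answer: IRQ1

Derivation:
Event 1 (EXEC): [MAIN] PC=0: DEC 4 -> ACC=-4
Event 2 (INT 0): INT 0 arrives: push (MAIN, PC=1), enter IRQ0 at PC=0 (depth now 1)
Event 3 (EXEC): [IRQ0] PC=0: DEC 2 -> ACC=-6
Event 4 (EXEC): [IRQ0] PC=1: IRET -> resume MAIN at PC=1 (depth now 0)
Event 5 (INT 2): INT 2 arrives: push (MAIN, PC=1), enter IRQ2 at PC=0 (depth now 1)
Event 6 (EXEC): [IRQ2] PC=0: DEC 3 -> ACC=-9
Event 7 (EXEC): [IRQ2] PC=1: DEC 3 -> ACC=-12
Event 8 (EXEC): [IRQ2] PC=2: IRET -> resume MAIN at PC=1 (depth now 0)
Event 9 (EXEC): [MAIN] PC=1: NOP
Event 10 (EXEC): [MAIN] PC=2: DEC 2 -> ACC=-14
Event 11 (INT 0): INT 0 arrives: push (MAIN, PC=3), enter IRQ0 at PC=0 (depth now 1)
Event 12 (EXEC): [IRQ0] PC=0: DEC 2 -> ACC=-16
Event 13 (EXEC): [IRQ0] PC=1: IRET -> resume MAIN at PC=3 (depth now 0)
Event 14 (INT 0): INT 0 arrives: push (MAIN, PC=3), enter IRQ0 at PC=0 (depth now 1)
Event 15 (EXEC): [IRQ0] PC=0: DEC 2 -> ACC=-18
Event 16 (EXEC): [IRQ0] PC=1: IRET -> resume MAIN at PC=3 (depth now 0)
Event 17 (EXEC): [MAIN] PC=3: NOP
Event 18 (INT 1): INT 1 arrives: push (MAIN, PC=4), enter IRQ1 at PC=0 (depth now 1)
Event 19 (EXEC): [IRQ1] PC=0: DEC 1 -> ACC=-19
Event 20 (INT 2): INT 2 arrives: push (IRQ1, PC=1), enter IRQ2 at PC=0 (depth now 2)
Event 21 (EXEC): [IRQ2] PC=0: DEC 3 -> ACC=-22
Event 22 (EXEC): [IRQ2] PC=1: DEC 3 -> ACC=-25
Event 23 (EXEC): [IRQ2] PC=2: IRET -> resume IRQ1 at PC=1 (depth now 1)
Event 24 (EXEC): [IRQ1] PC=1: DEC 1 -> ACC=-26
Event 25 (INT 1): INT 1 arrives: push (IRQ1, PC=2), enter IRQ1 at PC=0 (depth now 2)
Event 26 (EXEC): [IRQ1] PC=0: DEC 1 -> ACC=-27
Event 27 (EXEC): [IRQ1] PC=1: DEC 1 -> ACC=-28
Event 28 (EXEC): [IRQ1] PC=2: DEC 3 -> ACC=-31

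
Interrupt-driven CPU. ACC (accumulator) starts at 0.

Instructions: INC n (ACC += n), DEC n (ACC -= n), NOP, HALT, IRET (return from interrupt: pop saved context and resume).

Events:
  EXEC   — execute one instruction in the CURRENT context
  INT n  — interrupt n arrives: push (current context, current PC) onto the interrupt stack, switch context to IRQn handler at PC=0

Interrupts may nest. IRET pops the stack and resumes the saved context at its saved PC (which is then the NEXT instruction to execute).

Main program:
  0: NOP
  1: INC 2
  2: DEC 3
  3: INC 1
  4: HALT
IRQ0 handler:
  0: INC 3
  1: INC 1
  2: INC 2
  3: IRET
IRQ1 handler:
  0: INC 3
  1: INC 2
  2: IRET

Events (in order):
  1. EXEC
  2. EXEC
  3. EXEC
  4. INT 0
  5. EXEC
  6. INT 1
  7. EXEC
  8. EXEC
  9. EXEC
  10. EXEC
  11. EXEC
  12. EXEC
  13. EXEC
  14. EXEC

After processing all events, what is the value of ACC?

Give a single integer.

Event 1 (EXEC): [MAIN] PC=0: NOP
Event 2 (EXEC): [MAIN] PC=1: INC 2 -> ACC=2
Event 3 (EXEC): [MAIN] PC=2: DEC 3 -> ACC=-1
Event 4 (INT 0): INT 0 arrives: push (MAIN, PC=3), enter IRQ0 at PC=0 (depth now 1)
Event 5 (EXEC): [IRQ0] PC=0: INC 3 -> ACC=2
Event 6 (INT 1): INT 1 arrives: push (IRQ0, PC=1), enter IRQ1 at PC=0 (depth now 2)
Event 7 (EXEC): [IRQ1] PC=0: INC 3 -> ACC=5
Event 8 (EXEC): [IRQ1] PC=1: INC 2 -> ACC=7
Event 9 (EXEC): [IRQ1] PC=2: IRET -> resume IRQ0 at PC=1 (depth now 1)
Event 10 (EXEC): [IRQ0] PC=1: INC 1 -> ACC=8
Event 11 (EXEC): [IRQ0] PC=2: INC 2 -> ACC=10
Event 12 (EXEC): [IRQ0] PC=3: IRET -> resume MAIN at PC=3 (depth now 0)
Event 13 (EXEC): [MAIN] PC=3: INC 1 -> ACC=11
Event 14 (EXEC): [MAIN] PC=4: HALT

Answer: 11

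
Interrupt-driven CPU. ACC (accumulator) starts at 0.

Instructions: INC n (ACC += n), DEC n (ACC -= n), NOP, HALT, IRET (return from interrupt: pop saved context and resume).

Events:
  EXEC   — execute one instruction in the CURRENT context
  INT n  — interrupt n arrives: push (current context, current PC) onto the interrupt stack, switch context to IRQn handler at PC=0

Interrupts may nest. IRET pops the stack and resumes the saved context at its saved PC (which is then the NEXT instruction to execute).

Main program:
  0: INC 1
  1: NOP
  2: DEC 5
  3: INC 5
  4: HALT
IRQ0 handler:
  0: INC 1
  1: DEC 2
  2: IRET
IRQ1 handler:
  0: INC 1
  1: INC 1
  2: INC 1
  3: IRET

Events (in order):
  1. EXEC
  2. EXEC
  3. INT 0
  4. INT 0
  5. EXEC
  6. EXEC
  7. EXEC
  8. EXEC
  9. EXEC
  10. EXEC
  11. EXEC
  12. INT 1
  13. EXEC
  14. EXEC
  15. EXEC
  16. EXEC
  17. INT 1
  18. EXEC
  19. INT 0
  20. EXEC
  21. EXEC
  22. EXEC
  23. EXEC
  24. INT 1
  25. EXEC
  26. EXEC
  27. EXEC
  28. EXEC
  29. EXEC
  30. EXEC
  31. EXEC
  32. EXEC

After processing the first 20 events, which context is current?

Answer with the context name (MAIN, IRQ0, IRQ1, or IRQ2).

Event 1 (EXEC): [MAIN] PC=0: INC 1 -> ACC=1
Event 2 (EXEC): [MAIN] PC=1: NOP
Event 3 (INT 0): INT 0 arrives: push (MAIN, PC=2), enter IRQ0 at PC=0 (depth now 1)
Event 4 (INT 0): INT 0 arrives: push (IRQ0, PC=0), enter IRQ0 at PC=0 (depth now 2)
Event 5 (EXEC): [IRQ0] PC=0: INC 1 -> ACC=2
Event 6 (EXEC): [IRQ0] PC=1: DEC 2 -> ACC=0
Event 7 (EXEC): [IRQ0] PC=2: IRET -> resume IRQ0 at PC=0 (depth now 1)
Event 8 (EXEC): [IRQ0] PC=0: INC 1 -> ACC=1
Event 9 (EXEC): [IRQ0] PC=1: DEC 2 -> ACC=-1
Event 10 (EXEC): [IRQ0] PC=2: IRET -> resume MAIN at PC=2 (depth now 0)
Event 11 (EXEC): [MAIN] PC=2: DEC 5 -> ACC=-6
Event 12 (INT 1): INT 1 arrives: push (MAIN, PC=3), enter IRQ1 at PC=0 (depth now 1)
Event 13 (EXEC): [IRQ1] PC=0: INC 1 -> ACC=-5
Event 14 (EXEC): [IRQ1] PC=1: INC 1 -> ACC=-4
Event 15 (EXEC): [IRQ1] PC=2: INC 1 -> ACC=-3
Event 16 (EXEC): [IRQ1] PC=3: IRET -> resume MAIN at PC=3 (depth now 0)
Event 17 (INT 1): INT 1 arrives: push (MAIN, PC=3), enter IRQ1 at PC=0 (depth now 1)
Event 18 (EXEC): [IRQ1] PC=0: INC 1 -> ACC=-2
Event 19 (INT 0): INT 0 arrives: push (IRQ1, PC=1), enter IRQ0 at PC=0 (depth now 2)
Event 20 (EXEC): [IRQ0] PC=0: INC 1 -> ACC=-1

Answer: IRQ0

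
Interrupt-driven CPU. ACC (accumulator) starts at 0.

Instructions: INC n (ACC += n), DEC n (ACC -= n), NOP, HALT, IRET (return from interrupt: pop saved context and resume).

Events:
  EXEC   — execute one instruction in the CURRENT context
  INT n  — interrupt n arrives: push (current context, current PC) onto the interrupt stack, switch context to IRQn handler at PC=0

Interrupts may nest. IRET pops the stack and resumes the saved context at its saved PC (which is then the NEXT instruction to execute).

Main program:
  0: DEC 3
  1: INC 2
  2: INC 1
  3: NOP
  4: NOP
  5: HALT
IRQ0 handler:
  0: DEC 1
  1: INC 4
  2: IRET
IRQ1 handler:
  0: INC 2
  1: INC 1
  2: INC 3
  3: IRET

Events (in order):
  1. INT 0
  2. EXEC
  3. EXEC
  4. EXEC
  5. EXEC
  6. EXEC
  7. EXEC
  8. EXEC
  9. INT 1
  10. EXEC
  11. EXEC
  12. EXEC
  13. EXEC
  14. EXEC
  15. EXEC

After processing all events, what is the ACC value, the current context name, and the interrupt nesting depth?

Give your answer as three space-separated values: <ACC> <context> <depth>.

Answer: 9 MAIN 0

Derivation:
Event 1 (INT 0): INT 0 arrives: push (MAIN, PC=0), enter IRQ0 at PC=0 (depth now 1)
Event 2 (EXEC): [IRQ0] PC=0: DEC 1 -> ACC=-1
Event 3 (EXEC): [IRQ0] PC=1: INC 4 -> ACC=3
Event 4 (EXEC): [IRQ0] PC=2: IRET -> resume MAIN at PC=0 (depth now 0)
Event 5 (EXEC): [MAIN] PC=0: DEC 3 -> ACC=0
Event 6 (EXEC): [MAIN] PC=1: INC 2 -> ACC=2
Event 7 (EXEC): [MAIN] PC=2: INC 1 -> ACC=3
Event 8 (EXEC): [MAIN] PC=3: NOP
Event 9 (INT 1): INT 1 arrives: push (MAIN, PC=4), enter IRQ1 at PC=0 (depth now 1)
Event 10 (EXEC): [IRQ1] PC=0: INC 2 -> ACC=5
Event 11 (EXEC): [IRQ1] PC=1: INC 1 -> ACC=6
Event 12 (EXEC): [IRQ1] PC=2: INC 3 -> ACC=9
Event 13 (EXEC): [IRQ1] PC=3: IRET -> resume MAIN at PC=4 (depth now 0)
Event 14 (EXEC): [MAIN] PC=4: NOP
Event 15 (EXEC): [MAIN] PC=5: HALT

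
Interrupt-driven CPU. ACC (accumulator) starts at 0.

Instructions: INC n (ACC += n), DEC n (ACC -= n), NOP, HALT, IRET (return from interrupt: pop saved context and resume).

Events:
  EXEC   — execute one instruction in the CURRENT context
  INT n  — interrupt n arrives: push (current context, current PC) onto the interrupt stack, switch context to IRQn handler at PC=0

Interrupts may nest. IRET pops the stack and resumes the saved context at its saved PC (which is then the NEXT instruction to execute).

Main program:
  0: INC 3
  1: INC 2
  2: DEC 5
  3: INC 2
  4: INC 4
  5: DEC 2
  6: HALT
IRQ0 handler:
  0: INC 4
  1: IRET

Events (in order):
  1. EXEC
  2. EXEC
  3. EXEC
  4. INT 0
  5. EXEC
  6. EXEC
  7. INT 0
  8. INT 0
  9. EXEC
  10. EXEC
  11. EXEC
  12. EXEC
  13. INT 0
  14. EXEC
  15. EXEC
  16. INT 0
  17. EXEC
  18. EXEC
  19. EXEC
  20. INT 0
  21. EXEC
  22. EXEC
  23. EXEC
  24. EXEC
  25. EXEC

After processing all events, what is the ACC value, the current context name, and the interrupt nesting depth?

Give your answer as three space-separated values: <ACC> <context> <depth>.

Answer: 28 MAIN 0

Derivation:
Event 1 (EXEC): [MAIN] PC=0: INC 3 -> ACC=3
Event 2 (EXEC): [MAIN] PC=1: INC 2 -> ACC=5
Event 3 (EXEC): [MAIN] PC=2: DEC 5 -> ACC=0
Event 4 (INT 0): INT 0 arrives: push (MAIN, PC=3), enter IRQ0 at PC=0 (depth now 1)
Event 5 (EXEC): [IRQ0] PC=0: INC 4 -> ACC=4
Event 6 (EXEC): [IRQ0] PC=1: IRET -> resume MAIN at PC=3 (depth now 0)
Event 7 (INT 0): INT 0 arrives: push (MAIN, PC=3), enter IRQ0 at PC=0 (depth now 1)
Event 8 (INT 0): INT 0 arrives: push (IRQ0, PC=0), enter IRQ0 at PC=0 (depth now 2)
Event 9 (EXEC): [IRQ0] PC=0: INC 4 -> ACC=8
Event 10 (EXEC): [IRQ0] PC=1: IRET -> resume IRQ0 at PC=0 (depth now 1)
Event 11 (EXEC): [IRQ0] PC=0: INC 4 -> ACC=12
Event 12 (EXEC): [IRQ0] PC=1: IRET -> resume MAIN at PC=3 (depth now 0)
Event 13 (INT 0): INT 0 arrives: push (MAIN, PC=3), enter IRQ0 at PC=0 (depth now 1)
Event 14 (EXEC): [IRQ0] PC=0: INC 4 -> ACC=16
Event 15 (EXEC): [IRQ0] PC=1: IRET -> resume MAIN at PC=3 (depth now 0)
Event 16 (INT 0): INT 0 arrives: push (MAIN, PC=3), enter IRQ0 at PC=0 (depth now 1)
Event 17 (EXEC): [IRQ0] PC=0: INC 4 -> ACC=20
Event 18 (EXEC): [IRQ0] PC=1: IRET -> resume MAIN at PC=3 (depth now 0)
Event 19 (EXEC): [MAIN] PC=3: INC 2 -> ACC=22
Event 20 (INT 0): INT 0 arrives: push (MAIN, PC=4), enter IRQ0 at PC=0 (depth now 1)
Event 21 (EXEC): [IRQ0] PC=0: INC 4 -> ACC=26
Event 22 (EXEC): [IRQ0] PC=1: IRET -> resume MAIN at PC=4 (depth now 0)
Event 23 (EXEC): [MAIN] PC=4: INC 4 -> ACC=30
Event 24 (EXEC): [MAIN] PC=5: DEC 2 -> ACC=28
Event 25 (EXEC): [MAIN] PC=6: HALT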